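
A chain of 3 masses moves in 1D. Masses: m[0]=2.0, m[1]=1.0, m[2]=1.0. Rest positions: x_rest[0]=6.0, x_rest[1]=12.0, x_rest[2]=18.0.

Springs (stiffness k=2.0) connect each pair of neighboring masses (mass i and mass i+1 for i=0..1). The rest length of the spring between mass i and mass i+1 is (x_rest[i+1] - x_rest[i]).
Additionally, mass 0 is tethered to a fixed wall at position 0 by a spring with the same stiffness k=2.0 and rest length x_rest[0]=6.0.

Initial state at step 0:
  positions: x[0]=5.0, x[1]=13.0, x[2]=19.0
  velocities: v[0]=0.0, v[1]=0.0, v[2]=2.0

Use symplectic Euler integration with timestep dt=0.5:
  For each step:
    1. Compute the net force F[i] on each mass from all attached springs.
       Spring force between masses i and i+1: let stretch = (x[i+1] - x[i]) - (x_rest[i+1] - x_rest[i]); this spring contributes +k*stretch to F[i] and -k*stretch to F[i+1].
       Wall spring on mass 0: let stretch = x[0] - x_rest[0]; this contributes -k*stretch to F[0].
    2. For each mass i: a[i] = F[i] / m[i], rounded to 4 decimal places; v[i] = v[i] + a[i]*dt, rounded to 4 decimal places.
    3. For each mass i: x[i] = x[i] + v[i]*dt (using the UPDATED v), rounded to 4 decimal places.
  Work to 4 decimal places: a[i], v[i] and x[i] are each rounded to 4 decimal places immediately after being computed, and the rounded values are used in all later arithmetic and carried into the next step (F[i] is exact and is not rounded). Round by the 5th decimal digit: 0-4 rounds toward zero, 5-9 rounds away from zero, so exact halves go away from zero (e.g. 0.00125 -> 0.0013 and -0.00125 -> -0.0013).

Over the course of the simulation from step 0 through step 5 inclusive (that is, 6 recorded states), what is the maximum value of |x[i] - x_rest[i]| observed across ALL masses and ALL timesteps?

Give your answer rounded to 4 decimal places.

Step 0: x=[5.0000 13.0000 19.0000] v=[0.0000 0.0000 2.0000]
Step 1: x=[5.7500 12.0000 20.0000] v=[1.5000 -2.0000 2.0000]
Step 2: x=[6.6250 11.8750 20.0000] v=[1.7500 -0.2500 0.0000]
Step 3: x=[7.1563 13.1875 18.9375] v=[1.0625 2.6250 -2.1250]
Step 4: x=[7.4063 14.3594 18.0000] v=[0.5000 2.3438 -1.8750]
Step 5: x=[7.5430 13.8751 18.2422] v=[0.2734 -0.9687 0.4844]
Max displacement = 2.3594

Answer: 2.3594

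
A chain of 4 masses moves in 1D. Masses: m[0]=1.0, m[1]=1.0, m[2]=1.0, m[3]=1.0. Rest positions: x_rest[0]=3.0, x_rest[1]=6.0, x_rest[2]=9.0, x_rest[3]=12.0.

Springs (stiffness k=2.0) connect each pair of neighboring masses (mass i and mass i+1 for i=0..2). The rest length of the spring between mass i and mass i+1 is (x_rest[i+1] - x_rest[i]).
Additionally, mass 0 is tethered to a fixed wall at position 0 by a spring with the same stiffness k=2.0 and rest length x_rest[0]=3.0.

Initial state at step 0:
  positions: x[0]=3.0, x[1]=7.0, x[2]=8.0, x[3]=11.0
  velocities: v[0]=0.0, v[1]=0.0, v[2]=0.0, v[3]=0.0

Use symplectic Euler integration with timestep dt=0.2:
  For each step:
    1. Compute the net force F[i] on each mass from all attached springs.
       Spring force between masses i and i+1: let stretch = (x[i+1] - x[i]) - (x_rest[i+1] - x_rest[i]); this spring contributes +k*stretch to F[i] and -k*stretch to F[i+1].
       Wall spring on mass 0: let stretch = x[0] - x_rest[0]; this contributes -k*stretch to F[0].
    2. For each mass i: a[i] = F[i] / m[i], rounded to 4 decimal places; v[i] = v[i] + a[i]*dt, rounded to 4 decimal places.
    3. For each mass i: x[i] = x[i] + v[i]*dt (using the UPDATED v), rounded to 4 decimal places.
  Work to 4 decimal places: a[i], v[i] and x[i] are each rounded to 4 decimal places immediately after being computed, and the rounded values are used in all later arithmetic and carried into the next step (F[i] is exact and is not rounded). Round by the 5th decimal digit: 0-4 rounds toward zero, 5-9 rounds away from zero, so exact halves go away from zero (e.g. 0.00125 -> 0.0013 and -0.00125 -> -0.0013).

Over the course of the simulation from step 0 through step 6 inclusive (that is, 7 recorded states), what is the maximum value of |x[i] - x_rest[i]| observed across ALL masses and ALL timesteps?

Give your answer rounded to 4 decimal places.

Step 0: x=[3.0000 7.0000 8.0000 11.0000] v=[0.0000 0.0000 0.0000 0.0000]
Step 1: x=[3.0800 6.7600 8.1600 11.0000] v=[0.4000 -1.2000 0.8000 0.0000]
Step 2: x=[3.2080 6.3376 8.4352 11.0128] v=[0.6400 -2.1120 1.3760 0.0640]
Step 3: x=[3.3297 5.8326 8.7488 11.0594] v=[0.6086 -2.5248 1.5680 0.2330]
Step 4: x=[3.3853 5.3607 9.0140 11.1612] v=[0.2779 -2.3595 1.3258 0.5088]
Step 5: x=[3.3281 5.0230 9.1587 11.3312] v=[-0.2861 -1.6883 0.7234 0.8499]
Step 6: x=[3.1402 4.8806 9.1463 11.5674] v=[-0.9394 -0.7120 -0.0619 1.1809]
Max displacement = 1.1194

Answer: 1.1194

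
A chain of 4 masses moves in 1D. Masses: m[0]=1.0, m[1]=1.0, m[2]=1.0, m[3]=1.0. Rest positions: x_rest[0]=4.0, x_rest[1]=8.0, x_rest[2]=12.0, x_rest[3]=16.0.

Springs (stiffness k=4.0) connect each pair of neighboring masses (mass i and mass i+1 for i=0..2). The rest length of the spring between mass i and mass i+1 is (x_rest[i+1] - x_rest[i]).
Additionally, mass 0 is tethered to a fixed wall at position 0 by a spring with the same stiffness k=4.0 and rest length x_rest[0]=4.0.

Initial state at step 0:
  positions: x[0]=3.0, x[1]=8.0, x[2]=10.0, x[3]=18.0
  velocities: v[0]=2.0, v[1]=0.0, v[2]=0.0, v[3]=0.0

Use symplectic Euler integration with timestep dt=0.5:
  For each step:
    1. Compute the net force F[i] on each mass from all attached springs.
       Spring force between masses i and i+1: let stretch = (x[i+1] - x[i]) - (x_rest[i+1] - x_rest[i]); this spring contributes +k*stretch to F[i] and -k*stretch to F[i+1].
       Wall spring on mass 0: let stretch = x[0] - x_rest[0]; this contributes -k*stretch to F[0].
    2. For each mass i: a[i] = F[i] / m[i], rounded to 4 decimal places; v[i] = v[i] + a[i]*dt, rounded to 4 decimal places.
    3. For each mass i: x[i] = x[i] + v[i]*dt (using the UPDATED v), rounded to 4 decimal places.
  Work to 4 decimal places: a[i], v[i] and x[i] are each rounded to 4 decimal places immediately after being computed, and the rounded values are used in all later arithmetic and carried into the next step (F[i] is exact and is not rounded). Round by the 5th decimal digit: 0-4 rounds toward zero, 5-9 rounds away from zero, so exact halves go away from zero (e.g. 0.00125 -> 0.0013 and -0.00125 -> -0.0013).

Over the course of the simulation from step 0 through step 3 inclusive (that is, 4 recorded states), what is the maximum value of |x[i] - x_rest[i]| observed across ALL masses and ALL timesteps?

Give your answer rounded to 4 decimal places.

Answer: 6.0000

Derivation:
Step 0: x=[3.0000 8.0000 10.0000 18.0000] v=[2.0000 0.0000 0.0000 0.0000]
Step 1: x=[6.0000 5.0000 16.0000 14.0000] v=[6.0000 -6.0000 12.0000 -8.0000]
Step 2: x=[2.0000 14.0000 9.0000 16.0000] v=[-8.0000 18.0000 -14.0000 4.0000]
Step 3: x=[8.0000 6.0000 14.0000 15.0000] v=[12.0000 -16.0000 10.0000 -2.0000]
Max displacement = 6.0000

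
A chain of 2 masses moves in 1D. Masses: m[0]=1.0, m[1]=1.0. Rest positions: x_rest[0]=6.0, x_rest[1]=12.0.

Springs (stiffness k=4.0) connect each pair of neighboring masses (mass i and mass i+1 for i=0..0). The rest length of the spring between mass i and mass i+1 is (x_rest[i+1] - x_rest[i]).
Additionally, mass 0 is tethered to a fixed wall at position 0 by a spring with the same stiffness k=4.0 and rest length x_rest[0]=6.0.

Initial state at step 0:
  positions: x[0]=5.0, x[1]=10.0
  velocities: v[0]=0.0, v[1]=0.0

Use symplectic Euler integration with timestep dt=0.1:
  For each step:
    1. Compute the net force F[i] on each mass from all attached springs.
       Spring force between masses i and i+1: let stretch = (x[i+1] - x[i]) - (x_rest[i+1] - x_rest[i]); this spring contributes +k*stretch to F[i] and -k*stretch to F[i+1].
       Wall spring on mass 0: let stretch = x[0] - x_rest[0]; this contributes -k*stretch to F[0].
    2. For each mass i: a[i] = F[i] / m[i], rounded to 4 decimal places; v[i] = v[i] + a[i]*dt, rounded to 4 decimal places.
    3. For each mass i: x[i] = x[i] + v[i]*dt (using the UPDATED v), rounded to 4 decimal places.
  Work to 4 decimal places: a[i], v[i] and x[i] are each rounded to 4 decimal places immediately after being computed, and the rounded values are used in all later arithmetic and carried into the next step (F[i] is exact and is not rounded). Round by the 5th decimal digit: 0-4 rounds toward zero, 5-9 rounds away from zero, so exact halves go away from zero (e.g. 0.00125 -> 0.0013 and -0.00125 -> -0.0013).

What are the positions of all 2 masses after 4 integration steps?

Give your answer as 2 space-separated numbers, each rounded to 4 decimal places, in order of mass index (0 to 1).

Step 0: x=[5.0000 10.0000] v=[0.0000 0.0000]
Step 1: x=[5.0000 10.0400] v=[0.0000 0.4000]
Step 2: x=[5.0016 10.1184] v=[0.0160 0.7840]
Step 3: x=[5.0078 10.2321] v=[0.0621 1.1373]
Step 4: x=[5.0227 10.3769] v=[0.1487 1.4476]

Answer: 5.0227 10.3769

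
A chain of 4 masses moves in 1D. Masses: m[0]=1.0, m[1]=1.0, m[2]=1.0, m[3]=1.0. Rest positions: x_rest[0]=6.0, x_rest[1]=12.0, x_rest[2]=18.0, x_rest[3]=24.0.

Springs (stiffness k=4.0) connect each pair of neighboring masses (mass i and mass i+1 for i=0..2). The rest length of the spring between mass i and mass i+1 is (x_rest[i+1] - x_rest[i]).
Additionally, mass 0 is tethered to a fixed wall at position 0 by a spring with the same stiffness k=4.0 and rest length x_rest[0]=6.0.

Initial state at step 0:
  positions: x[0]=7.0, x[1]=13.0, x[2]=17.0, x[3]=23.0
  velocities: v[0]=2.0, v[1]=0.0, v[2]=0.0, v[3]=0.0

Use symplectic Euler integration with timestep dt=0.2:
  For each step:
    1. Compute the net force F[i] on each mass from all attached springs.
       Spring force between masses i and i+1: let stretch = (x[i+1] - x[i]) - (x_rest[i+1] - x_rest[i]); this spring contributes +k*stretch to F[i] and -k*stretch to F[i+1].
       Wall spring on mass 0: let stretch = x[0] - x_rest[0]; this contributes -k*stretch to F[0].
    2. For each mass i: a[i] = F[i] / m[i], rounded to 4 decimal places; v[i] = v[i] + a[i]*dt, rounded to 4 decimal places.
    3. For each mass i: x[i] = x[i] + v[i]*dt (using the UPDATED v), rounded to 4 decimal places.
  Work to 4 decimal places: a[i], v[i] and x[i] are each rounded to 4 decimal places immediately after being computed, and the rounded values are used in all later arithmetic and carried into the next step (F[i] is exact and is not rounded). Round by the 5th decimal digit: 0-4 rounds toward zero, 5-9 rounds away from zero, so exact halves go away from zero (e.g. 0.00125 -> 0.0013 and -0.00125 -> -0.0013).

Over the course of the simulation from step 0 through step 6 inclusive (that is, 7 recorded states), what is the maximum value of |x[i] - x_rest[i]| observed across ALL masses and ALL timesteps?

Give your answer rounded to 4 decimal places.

Answer: 1.2400

Derivation:
Step 0: x=[7.0000 13.0000 17.0000 23.0000] v=[2.0000 0.0000 0.0000 0.0000]
Step 1: x=[7.2400 12.6800 17.3200 23.0000] v=[1.2000 -1.6000 1.6000 0.0000]
Step 2: x=[7.1920 12.2320 17.8064 23.0512] v=[-0.2400 -2.2400 2.4320 0.2560]
Step 3: x=[6.7997 11.8695 18.2401 23.2232] v=[-1.9616 -1.8125 2.1683 0.8602]
Step 4: x=[6.1306 11.7151 18.4518 23.5579] v=[-3.3455 -0.7719 1.0583 1.6737]
Step 5: x=[5.3741 11.7451 18.4026 24.0357] v=[-3.7824 0.1499 -0.2462 2.3888]
Step 6: x=[4.7771 11.8209 18.1895 24.5722] v=[-2.9849 0.3791 -1.0657 2.6823]
Max displacement = 1.2400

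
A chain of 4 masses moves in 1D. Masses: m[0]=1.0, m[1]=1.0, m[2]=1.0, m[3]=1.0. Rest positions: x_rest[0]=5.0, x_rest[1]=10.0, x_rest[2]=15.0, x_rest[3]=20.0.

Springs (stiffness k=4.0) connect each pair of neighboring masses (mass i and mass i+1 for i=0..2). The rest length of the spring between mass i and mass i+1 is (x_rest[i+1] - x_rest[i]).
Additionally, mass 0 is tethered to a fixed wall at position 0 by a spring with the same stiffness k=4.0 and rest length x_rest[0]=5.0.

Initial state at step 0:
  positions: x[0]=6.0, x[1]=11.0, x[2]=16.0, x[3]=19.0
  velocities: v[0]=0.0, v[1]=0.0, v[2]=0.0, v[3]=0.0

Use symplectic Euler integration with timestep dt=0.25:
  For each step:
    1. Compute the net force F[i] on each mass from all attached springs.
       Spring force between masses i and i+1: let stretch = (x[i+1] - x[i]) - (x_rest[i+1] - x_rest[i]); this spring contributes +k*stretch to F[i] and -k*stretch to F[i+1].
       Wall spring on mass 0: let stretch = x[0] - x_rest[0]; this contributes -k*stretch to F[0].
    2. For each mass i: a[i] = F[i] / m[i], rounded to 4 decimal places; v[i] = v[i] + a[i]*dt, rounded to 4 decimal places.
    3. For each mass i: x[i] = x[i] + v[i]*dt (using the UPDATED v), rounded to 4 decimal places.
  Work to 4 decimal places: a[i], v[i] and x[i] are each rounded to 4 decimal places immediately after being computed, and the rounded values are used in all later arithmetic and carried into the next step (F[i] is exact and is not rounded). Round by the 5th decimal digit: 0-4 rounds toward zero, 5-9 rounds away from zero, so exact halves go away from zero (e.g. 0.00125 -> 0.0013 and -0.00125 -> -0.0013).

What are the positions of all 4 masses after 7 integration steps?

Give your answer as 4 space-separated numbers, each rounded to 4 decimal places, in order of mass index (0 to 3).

Answer: 3.9704 9.1621 15.6091 20.6017

Derivation:
Step 0: x=[6.0000 11.0000 16.0000 19.0000] v=[0.0000 0.0000 0.0000 0.0000]
Step 1: x=[5.7500 11.0000 15.5000 19.5000] v=[-1.0000 0.0000 -2.0000 2.0000]
Step 2: x=[5.3750 10.8125 14.8750 20.2500] v=[-1.5000 -0.7500 -2.5000 3.0000]
Step 3: x=[5.0156 10.2813 14.5781 20.9063] v=[-1.4375 -2.1250 -1.1875 2.6250]
Step 4: x=[4.7188 9.5078 14.7891 21.2305] v=[-1.1874 -3.0939 0.8439 1.2968]
Step 5: x=[4.4395 8.8574 15.2901 21.1944] v=[-1.1172 -2.6016 2.0040 -0.1446]
Step 6: x=[4.1548 8.7107 15.6590 20.9322] v=[-1.1388 -0.5868 1.4756 -1.0489]
Step 7: x=[3.9704 9.1621 15.6091 20.6017] v=[-0.7377 1.8056 -0.1995 -1.3221]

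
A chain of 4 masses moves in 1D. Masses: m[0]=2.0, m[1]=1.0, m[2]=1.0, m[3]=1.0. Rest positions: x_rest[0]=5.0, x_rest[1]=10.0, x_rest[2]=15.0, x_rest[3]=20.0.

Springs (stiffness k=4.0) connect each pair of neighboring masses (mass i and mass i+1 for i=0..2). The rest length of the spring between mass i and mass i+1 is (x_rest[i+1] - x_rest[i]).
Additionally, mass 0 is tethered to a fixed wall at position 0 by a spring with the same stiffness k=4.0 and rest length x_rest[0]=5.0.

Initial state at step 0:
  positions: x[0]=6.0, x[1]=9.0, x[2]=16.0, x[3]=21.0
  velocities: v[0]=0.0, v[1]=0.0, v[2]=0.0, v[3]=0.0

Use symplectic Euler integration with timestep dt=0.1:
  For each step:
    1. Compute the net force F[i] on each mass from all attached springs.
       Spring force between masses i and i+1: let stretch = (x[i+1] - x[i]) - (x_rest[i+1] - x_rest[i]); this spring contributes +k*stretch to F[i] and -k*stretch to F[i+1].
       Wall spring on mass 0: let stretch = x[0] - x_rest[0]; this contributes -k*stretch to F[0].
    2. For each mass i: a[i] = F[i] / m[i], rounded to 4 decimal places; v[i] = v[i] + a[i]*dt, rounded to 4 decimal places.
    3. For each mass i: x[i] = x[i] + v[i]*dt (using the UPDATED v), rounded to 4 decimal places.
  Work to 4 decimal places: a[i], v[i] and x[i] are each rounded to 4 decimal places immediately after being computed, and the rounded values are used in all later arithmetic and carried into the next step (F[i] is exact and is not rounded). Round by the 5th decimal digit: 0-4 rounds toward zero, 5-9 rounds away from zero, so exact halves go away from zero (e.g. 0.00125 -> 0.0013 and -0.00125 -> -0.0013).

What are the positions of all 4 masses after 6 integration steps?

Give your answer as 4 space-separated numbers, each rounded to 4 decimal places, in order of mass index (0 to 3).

Step 0: x=[6.0000 9.0000 16.0000 21.0000] v=[0.0000 0.0000 0.0000 0.0000]
Step 1: x=[5.9400 9.1600 15.9200 21.0000] v=[-0.6000 1.6000 -0.8000 0.0000]
Step 2: x=[5.8256 9.4616 15.7728 20.9968] v=[-1.1440 3.0160 -1.4720 -0.0320]
Step 3: x=[5.6674 9.8702 15.5821 20.9846] v=[-1.5819 4.0861 -1.9069 -0.1216]
Step 4: x=[5.4799 10.3392 15.3790 20.9563] v=[-1.8748 4.6897 -2.0307 -0.2826]
Step 5: x=[5.2800 10.8154 15.1974 20.9050] v=[-1.9989 4.7619 -1.8157 -0.5135]
Step 6: x=[5.0852 11.2455 15.0689 20.8254] v=[-1.9478 4.3005 -1.2855 -0.7965]

Answer: 5.0852 11.2455 15.0689 20.8254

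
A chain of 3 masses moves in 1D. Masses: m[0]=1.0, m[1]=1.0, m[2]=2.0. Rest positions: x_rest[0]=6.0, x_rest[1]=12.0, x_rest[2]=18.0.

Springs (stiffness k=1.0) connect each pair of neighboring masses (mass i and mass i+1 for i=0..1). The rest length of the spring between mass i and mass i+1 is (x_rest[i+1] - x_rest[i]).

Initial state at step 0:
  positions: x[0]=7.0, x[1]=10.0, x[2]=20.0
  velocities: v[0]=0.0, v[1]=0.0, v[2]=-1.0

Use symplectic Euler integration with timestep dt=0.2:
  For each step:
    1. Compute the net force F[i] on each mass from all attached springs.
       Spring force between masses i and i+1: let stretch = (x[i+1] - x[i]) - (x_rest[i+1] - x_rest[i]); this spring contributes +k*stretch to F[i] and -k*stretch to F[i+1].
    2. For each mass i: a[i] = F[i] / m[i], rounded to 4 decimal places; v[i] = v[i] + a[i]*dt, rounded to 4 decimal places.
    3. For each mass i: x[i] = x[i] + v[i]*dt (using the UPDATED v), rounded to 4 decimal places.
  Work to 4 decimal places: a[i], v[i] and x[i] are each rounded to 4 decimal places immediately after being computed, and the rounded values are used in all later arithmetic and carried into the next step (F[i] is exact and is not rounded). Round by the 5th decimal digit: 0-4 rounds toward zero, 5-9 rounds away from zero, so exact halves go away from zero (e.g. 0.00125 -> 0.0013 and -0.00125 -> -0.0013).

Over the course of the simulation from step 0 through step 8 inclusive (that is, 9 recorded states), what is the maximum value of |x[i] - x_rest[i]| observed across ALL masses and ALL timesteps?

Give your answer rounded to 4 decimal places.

Answer: 2.5782

Derivation:
Step 0: x=[7.0000 10.0000 20.0000] v=[0.0000 0.0000 -1.0000]
Step 1: x=[6.8800 10.2800 19.7200] v=[-0.6000 1.4000 -1.4000]
Step 2: x=[6.6560 10.8016 19.3712] v=[-1.1200 2.6080 -1.7440]
Step 3: x=[6.3578 11.5002 18.9710] v=[-1.4909 3.4928 -2.0010]
Step 4: x=[6.0253 12.2919 18.5414] v=[-1.6624 3.9585 -2.1481]
Step 5: x=[5.7035 13.0829 18.1068] v=[-1.6091 3.9551 -2.1731]
Step 6: x=[5.4369 13.7797 17.6917] v=[-1.3332 3.4840 -2.0755]
Step 7: x=[5.2640 14.2993 17.3184] v=[-0.8646 2.5978 -1.8667]
Step 8: x=[5.2125 14.5782 17.0047] v=[-0.2575 1.3946 -1.5686]
Max displacement = 2.5782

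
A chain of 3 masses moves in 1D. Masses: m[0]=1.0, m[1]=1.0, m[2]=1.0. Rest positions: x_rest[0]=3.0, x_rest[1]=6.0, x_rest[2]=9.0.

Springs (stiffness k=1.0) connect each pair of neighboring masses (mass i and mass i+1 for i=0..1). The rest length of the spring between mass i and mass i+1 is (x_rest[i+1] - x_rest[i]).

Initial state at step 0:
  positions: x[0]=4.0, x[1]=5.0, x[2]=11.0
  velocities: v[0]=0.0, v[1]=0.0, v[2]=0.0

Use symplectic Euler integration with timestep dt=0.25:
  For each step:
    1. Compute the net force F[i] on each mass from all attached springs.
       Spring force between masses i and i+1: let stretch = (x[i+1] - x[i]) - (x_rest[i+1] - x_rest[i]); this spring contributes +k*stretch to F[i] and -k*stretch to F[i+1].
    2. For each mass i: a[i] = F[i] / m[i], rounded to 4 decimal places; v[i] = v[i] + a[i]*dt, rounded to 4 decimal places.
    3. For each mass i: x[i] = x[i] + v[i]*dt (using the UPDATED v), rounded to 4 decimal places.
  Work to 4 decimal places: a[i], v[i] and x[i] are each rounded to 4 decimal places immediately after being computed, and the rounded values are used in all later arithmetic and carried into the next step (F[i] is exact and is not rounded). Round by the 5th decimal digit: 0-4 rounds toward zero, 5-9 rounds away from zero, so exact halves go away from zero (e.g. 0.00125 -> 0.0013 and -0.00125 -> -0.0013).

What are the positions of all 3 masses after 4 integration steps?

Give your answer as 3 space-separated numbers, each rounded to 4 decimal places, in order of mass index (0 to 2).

Answer: 3.1236 7.3210 9.5555

Derivation:
Step 0: x=[4.0000 5.0000 11.0000] v=[0.0000 0.0000 0.0000]
Step 1: x=[3.8750 5.3125 10.8125] v=[-0.5000 1.2500 -0.7500]
Step 2: x=[3.6524 5.8789 10.4688] v=[-0.8906 2.2656 -1.3750]
Step 3: x=[3.3814 6.5930 10.0257] v=[-1.0840 2.8565 -1.7725]
Step 4: x=[3.1236 7.3210 9.5555] v=[-1.0311 2.9118 -1.8807]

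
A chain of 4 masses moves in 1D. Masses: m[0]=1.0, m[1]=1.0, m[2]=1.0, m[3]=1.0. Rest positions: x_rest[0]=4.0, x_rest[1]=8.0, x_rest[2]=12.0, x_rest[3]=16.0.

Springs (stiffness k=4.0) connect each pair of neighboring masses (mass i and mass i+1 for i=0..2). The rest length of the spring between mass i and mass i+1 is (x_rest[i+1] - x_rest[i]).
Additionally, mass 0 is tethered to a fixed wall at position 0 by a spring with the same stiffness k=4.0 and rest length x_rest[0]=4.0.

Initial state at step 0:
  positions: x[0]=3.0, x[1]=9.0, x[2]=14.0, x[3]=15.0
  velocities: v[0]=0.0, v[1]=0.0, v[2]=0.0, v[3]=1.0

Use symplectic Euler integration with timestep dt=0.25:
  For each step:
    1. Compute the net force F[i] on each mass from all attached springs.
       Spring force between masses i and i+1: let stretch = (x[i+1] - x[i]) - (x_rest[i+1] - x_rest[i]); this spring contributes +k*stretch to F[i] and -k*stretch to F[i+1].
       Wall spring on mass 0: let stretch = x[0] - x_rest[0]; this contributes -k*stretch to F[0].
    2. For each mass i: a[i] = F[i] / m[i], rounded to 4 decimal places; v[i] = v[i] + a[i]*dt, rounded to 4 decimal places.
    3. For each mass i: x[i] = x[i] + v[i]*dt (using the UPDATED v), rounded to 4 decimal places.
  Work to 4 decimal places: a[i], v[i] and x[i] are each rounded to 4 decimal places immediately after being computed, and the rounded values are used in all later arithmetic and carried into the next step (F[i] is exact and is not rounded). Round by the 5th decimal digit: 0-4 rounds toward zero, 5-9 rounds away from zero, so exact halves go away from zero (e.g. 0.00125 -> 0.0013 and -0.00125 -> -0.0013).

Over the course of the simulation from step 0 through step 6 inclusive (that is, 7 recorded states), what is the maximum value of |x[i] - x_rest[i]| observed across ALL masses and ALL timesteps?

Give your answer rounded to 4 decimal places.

Answer: 2.1719

Derivation:
Step 0: x=[3.0000 9.0000 14.0000 15.0000] v=[0.0000 0.0000 0.0000 1.0000]
Step 1: x=[3.7500 8.7500 13.0000 16.0000] v=[3.0000 -1.0000 -4.0000 4.0000]
Step 2: x=[4.8125 8.3125 11.6875 17.2500] v=[4.2500 -1.7500 -5.2500 5.0000]
Step 3: x=[5.5469 7.8438 10.9219 18.1094] v=[2.9375 -1.8750 -3.0625 3.4375]
Step 4: x=[5.4688 7.5704 11.1836 18.1719] v=[-0.3125 -1.0938 1.0469 0.2500]
Step 5: x=[4.5489 7.6749 12.2891 17.4873] v=[-3.6797 0.4178 4.4220 -2.7383]
Step 6: x=[3.2733 8.1514 13.5406 16.5032] v=[-5.1026 1.9060 5.0060 -3.9365]
Max displacement = 2.1719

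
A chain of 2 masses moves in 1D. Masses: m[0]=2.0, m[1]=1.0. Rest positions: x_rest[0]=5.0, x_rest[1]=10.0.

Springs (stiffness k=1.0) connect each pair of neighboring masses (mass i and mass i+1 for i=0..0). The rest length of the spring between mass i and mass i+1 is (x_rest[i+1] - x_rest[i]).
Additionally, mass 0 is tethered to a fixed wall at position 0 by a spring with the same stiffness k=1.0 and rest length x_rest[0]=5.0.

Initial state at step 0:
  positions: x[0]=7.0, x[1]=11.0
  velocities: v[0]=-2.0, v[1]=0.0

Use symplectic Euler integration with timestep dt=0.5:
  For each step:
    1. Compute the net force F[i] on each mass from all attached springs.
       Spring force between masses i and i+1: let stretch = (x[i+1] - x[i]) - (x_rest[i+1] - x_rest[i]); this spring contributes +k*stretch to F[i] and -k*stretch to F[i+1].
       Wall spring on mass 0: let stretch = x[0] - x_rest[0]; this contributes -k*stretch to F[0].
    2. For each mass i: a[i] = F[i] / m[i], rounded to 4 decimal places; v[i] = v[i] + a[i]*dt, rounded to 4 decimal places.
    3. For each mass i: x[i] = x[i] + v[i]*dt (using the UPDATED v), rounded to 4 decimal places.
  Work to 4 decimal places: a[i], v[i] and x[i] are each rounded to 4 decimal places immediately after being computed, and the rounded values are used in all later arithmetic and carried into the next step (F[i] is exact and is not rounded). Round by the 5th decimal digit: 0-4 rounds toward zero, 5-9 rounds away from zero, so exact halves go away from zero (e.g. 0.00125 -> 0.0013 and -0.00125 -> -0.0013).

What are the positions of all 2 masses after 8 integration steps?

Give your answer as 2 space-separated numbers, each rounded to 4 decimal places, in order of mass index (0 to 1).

Step 0: x=[7.0000 11.0000] v=[-2.0000 0.0000]
Step 1: x=[5.6250 11.2500] v=[-2.7500 0.5000]
Step 2: x=[4.2500 11.3438] v=[-2.7500 0.1875]
Step 3: x=[3.2305 10.9141] v=[-2.0391 -0.8594]
Step 4: x=[2.7676 9.8135] v=[-0.9258 -2.2012]
Step 5: x=[2.8395 8.2014] v=[0.1438 -3.2242]
Step 6: x=[3.2267 6.4988] v=[0.7744 -3.4052]
Step 7: x=[3.6196 5.2282] v=[0.7858 -2.5413]
Step 8: x=[3.7612 4.8054] v=[0.2831 -0.8456]

Answer: 3.7612 4.8054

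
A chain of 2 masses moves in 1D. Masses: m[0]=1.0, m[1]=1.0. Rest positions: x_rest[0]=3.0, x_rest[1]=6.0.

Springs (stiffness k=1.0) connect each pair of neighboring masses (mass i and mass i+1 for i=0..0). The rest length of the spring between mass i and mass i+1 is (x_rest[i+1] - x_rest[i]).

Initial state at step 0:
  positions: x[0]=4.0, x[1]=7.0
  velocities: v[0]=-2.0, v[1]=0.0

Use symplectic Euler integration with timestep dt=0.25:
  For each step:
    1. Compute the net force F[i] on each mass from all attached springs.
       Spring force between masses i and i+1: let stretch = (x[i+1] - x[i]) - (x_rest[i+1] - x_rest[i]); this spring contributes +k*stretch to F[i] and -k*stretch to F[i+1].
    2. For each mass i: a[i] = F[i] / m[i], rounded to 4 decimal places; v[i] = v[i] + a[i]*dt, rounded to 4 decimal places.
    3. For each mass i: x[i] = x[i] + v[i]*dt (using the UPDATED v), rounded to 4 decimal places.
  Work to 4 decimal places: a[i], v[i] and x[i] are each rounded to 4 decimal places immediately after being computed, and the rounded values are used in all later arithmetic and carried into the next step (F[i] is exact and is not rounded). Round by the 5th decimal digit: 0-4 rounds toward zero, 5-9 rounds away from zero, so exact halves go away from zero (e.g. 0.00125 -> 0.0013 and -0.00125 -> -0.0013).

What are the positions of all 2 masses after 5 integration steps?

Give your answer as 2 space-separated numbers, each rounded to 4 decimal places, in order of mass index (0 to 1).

Answer: 2.0470 6.4532

Derivation:
Step 0: x=[4.0000 7.0000] v=[-2.0000 0.0000]
Step 1: x=[3.5000 7.0000] v=[-2.0000 0.0000]
Step 2: x=[3.0313 6.9688] v=[-1.8750 -0.1250]
Step 3: x=[2.6212 6.8790] v=[-1.6406 -0.3594]
Step 4: x=[2.2897 6.7105] v=[-1.3262 -0.6739]
Step 5: x=[2.0470 6.4532] v=[-0.9710 -1.0291]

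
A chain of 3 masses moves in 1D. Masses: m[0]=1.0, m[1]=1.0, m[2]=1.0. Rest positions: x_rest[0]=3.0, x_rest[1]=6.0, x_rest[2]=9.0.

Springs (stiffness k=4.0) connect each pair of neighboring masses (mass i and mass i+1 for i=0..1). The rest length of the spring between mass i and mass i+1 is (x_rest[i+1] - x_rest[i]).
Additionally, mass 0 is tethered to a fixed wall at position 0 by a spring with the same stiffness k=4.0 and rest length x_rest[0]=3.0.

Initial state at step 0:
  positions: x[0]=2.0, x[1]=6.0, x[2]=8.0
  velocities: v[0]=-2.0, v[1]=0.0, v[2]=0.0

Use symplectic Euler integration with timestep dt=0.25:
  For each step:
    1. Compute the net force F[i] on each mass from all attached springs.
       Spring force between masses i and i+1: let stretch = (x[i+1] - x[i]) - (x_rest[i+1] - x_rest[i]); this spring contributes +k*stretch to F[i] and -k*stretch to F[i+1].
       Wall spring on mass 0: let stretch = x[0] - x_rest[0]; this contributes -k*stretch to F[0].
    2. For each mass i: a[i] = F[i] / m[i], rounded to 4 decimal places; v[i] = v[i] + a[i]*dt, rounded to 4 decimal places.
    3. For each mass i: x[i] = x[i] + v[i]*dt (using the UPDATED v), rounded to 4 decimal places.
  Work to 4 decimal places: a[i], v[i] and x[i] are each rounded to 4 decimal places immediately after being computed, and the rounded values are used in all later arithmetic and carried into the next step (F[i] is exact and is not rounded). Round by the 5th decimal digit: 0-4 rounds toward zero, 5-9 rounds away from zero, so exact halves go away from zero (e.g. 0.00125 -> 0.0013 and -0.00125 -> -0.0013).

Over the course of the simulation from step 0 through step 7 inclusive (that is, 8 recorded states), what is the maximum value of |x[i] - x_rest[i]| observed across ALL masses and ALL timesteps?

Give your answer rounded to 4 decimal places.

Answer: 1.5469

Derivation:
Step 0: x=[2.0000 6.0000 8.0000] v=[-2.0000 0.0000 0.0000]
Step 1: x=[2.0000 5.5000 8.2500] v=[0.0000 -2.0000 1.0000]
Step 2: x=[2.3750 4.8125 8.5625] v=[1.5000 -2.7500 1.2500]
Step 3: x=[2.7656 4.4531 8.6875] v=[1.5625 -1.4375 0.5000]
Step 4: x=[2.8867 4.7305 8.5039] v=[0.4844 1.1094 -0.7344]
Step 5: x=[2.7471 5.4903 8.1270] v=[-0.5585 3.0390 -1.5078]
Step 6: x=[2.6065 6.2234 7.8409] v=[-0.5624 2.9325 -1.1445]
Step 7: x=[2.7185 6.4567 7.9004] v=[0.4480 0.9331 0.2380]
Max displacement = 1.5469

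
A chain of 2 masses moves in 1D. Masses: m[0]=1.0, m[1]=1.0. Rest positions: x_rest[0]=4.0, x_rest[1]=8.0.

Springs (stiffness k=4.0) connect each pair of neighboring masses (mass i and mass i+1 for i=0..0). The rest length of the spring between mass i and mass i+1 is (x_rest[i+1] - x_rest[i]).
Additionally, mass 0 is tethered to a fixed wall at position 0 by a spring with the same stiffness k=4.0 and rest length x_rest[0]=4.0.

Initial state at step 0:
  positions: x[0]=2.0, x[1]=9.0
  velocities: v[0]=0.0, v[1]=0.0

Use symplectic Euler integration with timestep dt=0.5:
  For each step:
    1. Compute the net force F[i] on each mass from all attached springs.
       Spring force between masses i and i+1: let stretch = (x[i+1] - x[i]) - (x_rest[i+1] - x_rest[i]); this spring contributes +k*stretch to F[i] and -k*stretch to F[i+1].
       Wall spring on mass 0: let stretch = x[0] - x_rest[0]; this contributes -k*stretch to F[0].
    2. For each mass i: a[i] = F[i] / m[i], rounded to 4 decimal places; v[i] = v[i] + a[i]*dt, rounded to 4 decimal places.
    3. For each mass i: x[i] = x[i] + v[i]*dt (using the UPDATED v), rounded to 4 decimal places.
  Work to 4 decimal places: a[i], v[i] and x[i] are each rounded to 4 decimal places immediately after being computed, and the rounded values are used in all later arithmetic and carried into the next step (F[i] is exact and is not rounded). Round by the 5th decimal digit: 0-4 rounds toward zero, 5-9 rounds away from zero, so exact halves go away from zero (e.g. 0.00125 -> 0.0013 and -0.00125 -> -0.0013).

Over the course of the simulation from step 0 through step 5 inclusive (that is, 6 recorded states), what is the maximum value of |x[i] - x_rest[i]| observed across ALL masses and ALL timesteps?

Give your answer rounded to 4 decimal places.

Answer: 3.0000

Derivation:
Step 0: x=[2.0000 9.0000] v=[0.0000 0.0000]
Step 1: x=[7.0000 6.0000] v=[10.0000 -6.0000]
Step 2: x=[4.0000 8.0000] v=[-6.0000 4.0000]
Step 3: x=[1.0000 10.0000] v=[-6.0000 4.0000]
Step 4: x=[6.0000 7.0000] v=[10.0000 -6.0000]
Step 5: x=[6.0000 7.0000] v=[0.0000 0.0000]
Max displacement = 3.0000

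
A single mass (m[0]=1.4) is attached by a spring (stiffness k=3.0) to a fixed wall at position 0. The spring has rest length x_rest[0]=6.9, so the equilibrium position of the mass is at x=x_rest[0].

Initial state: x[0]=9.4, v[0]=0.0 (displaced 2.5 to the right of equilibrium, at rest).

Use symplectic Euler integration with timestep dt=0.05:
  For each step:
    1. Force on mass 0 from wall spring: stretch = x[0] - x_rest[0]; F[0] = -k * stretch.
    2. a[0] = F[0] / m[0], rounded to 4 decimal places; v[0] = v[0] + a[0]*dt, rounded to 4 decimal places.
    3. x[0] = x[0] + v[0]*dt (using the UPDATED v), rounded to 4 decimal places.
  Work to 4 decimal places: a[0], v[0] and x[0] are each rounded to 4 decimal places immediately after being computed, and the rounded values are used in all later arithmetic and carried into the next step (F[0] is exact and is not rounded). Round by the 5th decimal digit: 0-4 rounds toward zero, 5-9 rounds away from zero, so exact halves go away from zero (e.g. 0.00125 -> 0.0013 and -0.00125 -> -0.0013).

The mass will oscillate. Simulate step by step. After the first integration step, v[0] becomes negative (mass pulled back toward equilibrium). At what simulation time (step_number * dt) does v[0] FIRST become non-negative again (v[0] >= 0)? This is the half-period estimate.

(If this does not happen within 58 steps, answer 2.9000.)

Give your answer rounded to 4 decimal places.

Step 0: x=[9.4000] v=[0.0000]
Step 1: x=[9.3866] v=[-0.2679]
Step 2: x=[9.3599] v=[-0.5343]
Step 3: x=[9.3200] v=[-0.7979]
Step 4: x=[9.2671] v=[-1.0572]
Step 5: x=[9.2016] v=[-1.3108]
Step 6: x=[9.1237] v=[-1.5574]
Step 7: x=[9.0339] v=[-1.7957]
Step 8: x=[8.9327] v=[-2.0243]
Step 9: x=[8.8206] v=[-2.2421]
Step 10: x=[8.6982] v=[-2.4479]
Step 11: x=[8.5662] v=[-2.6406]
Step 12: x=[8.4252] v=[-2.8191]
Step 13: x=[8.2761] v=[-2.9825]
Step 14: x=[8.1196] v=[-3.1299]
Step 15: x=[7.9566] v=[-3.2606]
Step 16: x=[7.7879] v=[-3.3738]
Step 17: x=[7.6145] v=[-3.4689]
Step 18: x=[7.4372] v=[-3.5455]
Step 19: x=[7.2570] v=[-3.6031]
Step 20: x=[7.0749] v=[-3.6414]
Step 21: x=[6.8919] v=[-3.6601]
Step 22: x=[6.7089] v=[-3.6592]
Step 23: x=[6.5270] v=[-3.6387]
Step 24: x=[6.3471] v=[-3.5987]
Step 25: x=[6.1701] v=[-3.5395]
Step 26: x=[5.9970] v=[-3.4613]
Step 27: x=[5.8288] v=[-3.3646]
Step 28: x=[5.6663] v=[-3.2498]
Step 29: x=[5.5104] v=[-3.1176]
Step 30: x=[5.3620] v=[-2.9687]
Step 31: x=[5.2218] v=[-2.8039]
Step 32: x=[5.0906] v=[-2.6241]
Step 33: x=[4.9691] v=[-2.4302]
Step 34: x=[4.8579] v=[-2.2233]
Step 35: x=[4.7577] v=[-2.0045]
Step 36: x=[4.6690] v=[-1.7750]
Step 37: x=[4.5922] v=[-1.5360]
Step 38: x=[4.5278] v=[-1.2887]
Step 39: x=[4.4761] v=[-1.0345]
Step 40: x=[4.4374] v=[-0.7748]
Step 41: x=[4.4119] v=[-0.5110]
Step 42: x=[4.3997] v=[-0.2444]
Step 43: x=[4.4009] v=[0.0235]
First v>=0 after going negative at step 43, time=2.1500

Answer: 2.1500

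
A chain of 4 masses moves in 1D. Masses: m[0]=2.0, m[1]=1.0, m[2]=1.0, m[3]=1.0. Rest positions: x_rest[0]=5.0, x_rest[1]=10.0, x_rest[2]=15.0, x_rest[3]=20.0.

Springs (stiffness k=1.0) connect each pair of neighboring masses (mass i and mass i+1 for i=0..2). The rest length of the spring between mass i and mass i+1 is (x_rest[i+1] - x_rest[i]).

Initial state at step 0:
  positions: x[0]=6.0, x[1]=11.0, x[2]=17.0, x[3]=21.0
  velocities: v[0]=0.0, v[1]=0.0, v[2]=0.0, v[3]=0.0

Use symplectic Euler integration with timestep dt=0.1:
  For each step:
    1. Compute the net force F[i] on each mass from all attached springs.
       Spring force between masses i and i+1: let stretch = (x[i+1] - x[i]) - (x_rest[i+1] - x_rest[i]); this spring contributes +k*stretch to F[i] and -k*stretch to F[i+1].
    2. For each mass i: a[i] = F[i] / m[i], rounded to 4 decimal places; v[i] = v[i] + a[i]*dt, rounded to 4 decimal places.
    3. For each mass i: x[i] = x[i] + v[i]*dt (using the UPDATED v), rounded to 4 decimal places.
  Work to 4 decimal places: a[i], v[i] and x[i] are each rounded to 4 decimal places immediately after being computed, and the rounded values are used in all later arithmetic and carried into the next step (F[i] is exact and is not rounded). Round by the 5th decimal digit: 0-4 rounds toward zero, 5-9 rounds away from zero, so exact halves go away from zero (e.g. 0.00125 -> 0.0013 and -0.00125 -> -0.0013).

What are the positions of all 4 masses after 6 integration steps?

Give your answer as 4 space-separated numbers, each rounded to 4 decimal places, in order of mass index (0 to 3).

Step 0: x=[6.0000 11.0000 17.0000 21.0000] v=[0.0000 0.0000 0.0000 0.0000]
Step 1: x=[6.0000 11.0100 16.9800 21.0100] v=[0.0000 0.1000 -0.2000 0.1000]
Step 2: x=[6.0001 11.0296 16.9406 21.0297] v=[0.0005 0.1960 -0.3940 0.1970]
Step 3: x=[6.0003 11.0580 16.8830 21.0585] v=[0.0020 0.2842 -0.5762 0.2881]
Step 4: x=[6.0008 11.0941 16.8089 21.0956] v=[0.0049 0.3609 -0.7412 0.3706]
Step 5: x=[6.0018 11.1364 16.7205 21.1398] v=[0.0096 0.4231 -0.8840 0.4419]
Step 6: x=[6.0034 11.1832 16.6205 21.1898] v=[0.0163 0.4681 -1.0005 0.5000]

Answer: 6.0034 11.1832 16.6205 21.1898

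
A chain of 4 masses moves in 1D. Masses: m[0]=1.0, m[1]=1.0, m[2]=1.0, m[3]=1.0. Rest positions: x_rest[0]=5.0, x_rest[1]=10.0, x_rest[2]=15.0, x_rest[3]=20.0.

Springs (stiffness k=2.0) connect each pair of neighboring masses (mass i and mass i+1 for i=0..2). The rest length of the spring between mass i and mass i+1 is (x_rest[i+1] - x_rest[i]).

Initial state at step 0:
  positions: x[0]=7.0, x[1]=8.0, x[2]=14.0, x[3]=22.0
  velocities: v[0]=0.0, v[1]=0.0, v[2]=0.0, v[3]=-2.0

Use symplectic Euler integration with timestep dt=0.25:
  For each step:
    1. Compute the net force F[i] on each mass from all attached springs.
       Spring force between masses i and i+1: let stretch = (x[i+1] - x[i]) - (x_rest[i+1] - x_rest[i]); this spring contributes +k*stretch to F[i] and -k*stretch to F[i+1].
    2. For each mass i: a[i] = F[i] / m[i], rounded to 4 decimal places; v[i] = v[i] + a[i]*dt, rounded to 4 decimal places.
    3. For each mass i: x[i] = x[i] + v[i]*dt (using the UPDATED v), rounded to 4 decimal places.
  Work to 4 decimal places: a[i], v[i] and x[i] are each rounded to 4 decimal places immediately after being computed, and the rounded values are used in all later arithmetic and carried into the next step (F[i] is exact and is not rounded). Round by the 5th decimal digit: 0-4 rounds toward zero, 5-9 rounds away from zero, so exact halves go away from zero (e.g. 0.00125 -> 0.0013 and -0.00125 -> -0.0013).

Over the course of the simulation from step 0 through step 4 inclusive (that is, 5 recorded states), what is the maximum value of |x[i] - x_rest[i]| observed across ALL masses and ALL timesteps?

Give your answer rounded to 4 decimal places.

Step 0: x=[7.0000 8.0000 14.0000 22.0000] v=[0.0000 0.0000 0.0000 -2.0000]
Step 1: x=[6.5000 8.6250 14.2500 21.1250] v=[-2.0000 2.5000 1.0000 -3.5000]
Step 2: x=[5.6406 9.6875 14.6563 20.0156] v=[-3.4375 4.2500 1.6250 -4.4375]
Step 3: x=[4.6621 10.8653 15.1114 18.8613] v=[-3.9141 4.7110 1.8203 -4.6172]
Step 4: x=[3.8340 11.7984 15.5045 17.8633] v=[-3.3125 3.7325 1.5722 -3.9922]
Max displacement = 2.1367

Answer: 2.1367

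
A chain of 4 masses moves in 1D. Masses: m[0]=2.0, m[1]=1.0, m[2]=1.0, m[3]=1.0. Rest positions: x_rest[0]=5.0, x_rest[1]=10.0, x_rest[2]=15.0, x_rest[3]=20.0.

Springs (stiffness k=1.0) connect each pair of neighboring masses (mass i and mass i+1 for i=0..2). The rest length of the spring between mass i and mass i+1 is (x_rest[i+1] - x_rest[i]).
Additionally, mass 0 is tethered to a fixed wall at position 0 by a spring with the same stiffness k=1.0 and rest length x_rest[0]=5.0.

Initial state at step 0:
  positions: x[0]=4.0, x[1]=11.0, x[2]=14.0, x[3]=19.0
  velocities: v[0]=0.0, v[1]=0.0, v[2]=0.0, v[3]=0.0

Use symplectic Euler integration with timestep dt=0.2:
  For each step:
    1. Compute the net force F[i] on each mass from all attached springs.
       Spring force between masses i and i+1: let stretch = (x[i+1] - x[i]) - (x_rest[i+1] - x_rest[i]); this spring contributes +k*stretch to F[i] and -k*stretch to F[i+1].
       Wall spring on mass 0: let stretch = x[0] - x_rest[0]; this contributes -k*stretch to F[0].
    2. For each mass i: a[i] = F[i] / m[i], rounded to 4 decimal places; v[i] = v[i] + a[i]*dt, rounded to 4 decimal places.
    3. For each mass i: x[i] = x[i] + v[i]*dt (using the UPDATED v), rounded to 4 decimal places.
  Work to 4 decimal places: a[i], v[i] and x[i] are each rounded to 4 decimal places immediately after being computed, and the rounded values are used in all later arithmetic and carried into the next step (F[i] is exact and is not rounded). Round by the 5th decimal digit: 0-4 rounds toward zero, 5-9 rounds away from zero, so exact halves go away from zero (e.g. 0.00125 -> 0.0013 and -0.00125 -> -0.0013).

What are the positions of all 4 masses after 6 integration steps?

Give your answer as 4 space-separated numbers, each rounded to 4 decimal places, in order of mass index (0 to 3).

Answer: 4.9148 8.7546 14.9311 19.1748

Derivation:
Step 0: x=[4.0000 11.0000 14.0000 19.0000] v=[0.0000 0.0000 0.0000 0.0000]
Step 1: x=[4.0600 10.8400 14.0800 19.0000] v=[0.3000 -0.8000 0.4000 0.0000]
Step 2: x=[4.1744 10.5384 14.2272 19.0032] v=[0.5720 -1.5080 0.7360 0.0160]
Step 3: x=[4.3326 10.1298 14.4179 19.0154] v=[0.7910 -2.0430 0.9534 0.0608]
Step 4: x=[4.5201 9.6608 14.6210 19.0437] v=[0.9375 -2.3448 1.0153 0.1413]
Step 5: x=[4.7200 9.1846 14.8026 19.0951] v=[0.9996 -2.3809 0.9078 0.2568]
Step 6: x=[4.9148 8.7546 14.9311 19.1748] v=[0.9741 -2.1502 0.6427 0.3983]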